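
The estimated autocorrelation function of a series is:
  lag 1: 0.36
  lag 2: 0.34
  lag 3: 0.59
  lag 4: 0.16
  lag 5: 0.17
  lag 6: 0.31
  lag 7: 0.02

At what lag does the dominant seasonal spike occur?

The largest autocorrelation is r_3 = 0.59; the remaining lags stay at or below 0.36. The elevated value at lag 1 (0.36), dropping to 0.34 at lag 2, reflects decaying short-term dependence rather than seasonality.
The dominant spike at lag 3 indicates a seasonal period of 3.

3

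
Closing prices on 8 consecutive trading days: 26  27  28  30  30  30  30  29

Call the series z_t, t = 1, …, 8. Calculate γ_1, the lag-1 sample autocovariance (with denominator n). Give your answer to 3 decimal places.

1.273

Mean z̄ = (26 + 27 + 28 + 30 + 30 + 30 + 30 + 29)/8 = 28.7500
Σ_{t=1}^{7}(z_t−z̄)(z_{t+1}−z̄) = 10.1875
γ_1 = 10.1875 / 8 = 1.273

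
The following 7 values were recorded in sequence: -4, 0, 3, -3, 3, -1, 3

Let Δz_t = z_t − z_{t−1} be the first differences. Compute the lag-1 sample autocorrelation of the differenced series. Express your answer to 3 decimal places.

First differences Δz: 4, 3, -6, 6, -4, 4
Mean of differences = 1.1667
Numerator Σ(Δz_t−Δz̄)(Δz_{t+1}−Δz̄) = -82.1944
Denominator Σ(Δz_t−Δz̄)² = 120.8333
r_1(Δz) = -82.1944 / 120.8333 = -0.680

-0.680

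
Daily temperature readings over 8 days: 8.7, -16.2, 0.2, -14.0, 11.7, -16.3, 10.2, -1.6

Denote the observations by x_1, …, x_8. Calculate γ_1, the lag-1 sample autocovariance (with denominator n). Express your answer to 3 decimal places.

-92.689

Mean x̄ = (8.7 − 16.2 + 0.2 − 14.0 + 11.7 − 16.3 + 10.2 − 1.6)/8 = -2.1625
Deviations: 10.8625, -14.0375, 2.3625, -11.8375, 13.8625, -14.1375, 12.3625, 0.5625
Σ_{t=1}^{7}(x_t−x̄)(x_{t+1}−x̄) = -741.5114
γ_1 = -741.5114 / 8 = -92.689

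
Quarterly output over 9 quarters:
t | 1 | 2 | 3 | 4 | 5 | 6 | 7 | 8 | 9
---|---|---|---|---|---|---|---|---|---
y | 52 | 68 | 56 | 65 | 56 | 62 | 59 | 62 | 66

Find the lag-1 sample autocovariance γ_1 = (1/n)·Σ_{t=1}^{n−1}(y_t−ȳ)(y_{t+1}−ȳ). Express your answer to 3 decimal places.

-15.753

Mean ȳ = (52 + 68 + 56 + 65 + 56 + 62 + 59 + 62 + 66)/9 = 60.6667
Σ_{t=1}^{8}(y_t−ȳ)(y_{t+1}−ȳ) = -141.7778
γ_1 = -141.7778 / 9 = -15.753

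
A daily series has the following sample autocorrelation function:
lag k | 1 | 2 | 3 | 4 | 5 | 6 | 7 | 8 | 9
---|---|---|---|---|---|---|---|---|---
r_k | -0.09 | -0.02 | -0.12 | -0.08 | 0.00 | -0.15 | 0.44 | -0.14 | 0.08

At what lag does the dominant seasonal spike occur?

The largest autocorrelation is r_7 = 0.44; the remaining lags stay at or below 0.08.
The dominant spike at lag 7 indicates a seasonal period of 7.

7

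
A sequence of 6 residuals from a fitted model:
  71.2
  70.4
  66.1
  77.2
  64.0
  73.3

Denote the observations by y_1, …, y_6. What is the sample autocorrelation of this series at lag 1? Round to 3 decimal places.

Mean ȳ = (71.2 + 70.4 + 66.1 + 77.2 + 64.0 + 73.3)/6 = 70.3667
Σ(y_t−ȳ)(y_{t+1}−ȳ) = (0.0278) + (-0.1422) + (-29.1556) + (-43.5056) + (-18.6756) = -91.4511
Denominator Σ(y_t−ȳ)² = 114.7333
r_1 = -91.4511 / 114.7333 = -0.797

-0.797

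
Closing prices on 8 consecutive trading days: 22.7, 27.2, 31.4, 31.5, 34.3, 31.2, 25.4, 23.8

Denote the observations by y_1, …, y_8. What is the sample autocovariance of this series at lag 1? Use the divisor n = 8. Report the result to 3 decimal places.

6.544

Mean ȳ = (22.7 + 27.2 + 31.4 + 31.5 + 34.3 + 31.2 + 25.4 + 23.8)/8 = 28.4375
Deviations: -5.7375, -1.2375, 2.9625, 3.0625, 5.8625, 2.7625, -3.0375, -4.6375
Σ_{t=1}^{7}(y_t−ȳ)(y_{t+1}−ȳ) = 52.3511
γ_1 = 52.3511 / 8 = 6.544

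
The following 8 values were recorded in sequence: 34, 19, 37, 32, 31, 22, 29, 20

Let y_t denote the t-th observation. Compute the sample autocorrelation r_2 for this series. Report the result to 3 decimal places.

Mean ȳ = (34 + 19 + 37 + 32 + 31 + 22 + 29 + 20)/8 = 28.0000
Deviations from mean: 6.0000, -9.0000, 9.0000, 4.0000, 3.0000, -6.0000, 1.0000, -8.0000
Σ(y_t−ȳ)(y_{t+2}−ȳ) = (54.0000) + (-36.0000) + (27.0000) + (-24.0000) + (3.0000) + (48.0000) = 72.0000
Denominator Σ(y_t−ȳ)² = 324.0000
r_2 = 72.0000 / 324.0000 = 0.222

0.222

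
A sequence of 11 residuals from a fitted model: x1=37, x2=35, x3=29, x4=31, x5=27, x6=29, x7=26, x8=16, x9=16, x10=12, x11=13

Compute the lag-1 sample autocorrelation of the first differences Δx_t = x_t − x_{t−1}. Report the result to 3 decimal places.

First differences Δx: -2, -6, 2, -4, 2, -3, -10, 0, -4, 1
Mean of differences = -2.4000
Numerator Σ(Δx_t−Δx̄)(Δx_{t+1}−Δx̄) = -56.9600
Denominator Σ(Δx_t−Δx̄)² = 132.4000
r_1(Δx) = -56.9600 / 132.4000 = -0.430

-0.430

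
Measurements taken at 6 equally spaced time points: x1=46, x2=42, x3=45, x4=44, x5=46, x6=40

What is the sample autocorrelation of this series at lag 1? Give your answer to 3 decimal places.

-0.481

Mean x̄ = (46 + 42 + 45 + 44 + 46 + 40)/6 = 43.8333
Σ(x_t−x̄)(x_{t+1}−x̄) = (-3.9722) + (-2.1389) + (0.1944) + (0.3611) + (-8.3056) = -13.8611
Denominator Σ(x_t−x̄)² = 28.8333
r_1 = -13.8611 / 28.8333 = -0.481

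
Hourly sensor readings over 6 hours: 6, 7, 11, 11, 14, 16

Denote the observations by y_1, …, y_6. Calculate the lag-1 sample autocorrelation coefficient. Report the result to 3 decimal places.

Mean ȳ = (6 + 7 + 11 + 11 + 14 + 16)/6 = 10.8333
Deviations from mean: -4.8333, -3.8333, 0.1667, 0.1667, 3.1667, 5.1667
Σ(y_t−ȳ)(y_{t+1}−ȳ) = (18.5278) + (-0.6389) + (0.0278) + (0.5278) + (16.3611) = 34.8056
Denominator Σ(y_t−ȳ)² = 74.8333
r_1 = 34.8056 / 74.8333 = 0.465

0.465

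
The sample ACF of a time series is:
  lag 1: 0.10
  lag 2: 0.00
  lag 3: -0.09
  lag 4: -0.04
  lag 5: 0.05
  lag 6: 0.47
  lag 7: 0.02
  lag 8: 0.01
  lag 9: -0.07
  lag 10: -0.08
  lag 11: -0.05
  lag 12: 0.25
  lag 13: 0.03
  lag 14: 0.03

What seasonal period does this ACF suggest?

6

The largest autocorrelation is r_6 = 0.47, with a weaker echo at lag 12 (0.25); the remaining lags stay at or below 0.10.
The dominant spike at lag 6 indicates a seasonal period of 6.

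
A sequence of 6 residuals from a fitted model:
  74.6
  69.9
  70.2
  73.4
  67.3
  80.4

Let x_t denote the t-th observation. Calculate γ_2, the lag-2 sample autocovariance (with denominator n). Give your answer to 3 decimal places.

2.009

Mean x̄ = (74.6 + 69.9 + 70.2 + 73.4 + 67.3 + 80.4)/6 = 72.6333
Σ_{t=1}^{4}(x_t−x̄)(x_{t+2}−x̄) = 12.0511
γ_2 = 12.0511 / 6 = 2.009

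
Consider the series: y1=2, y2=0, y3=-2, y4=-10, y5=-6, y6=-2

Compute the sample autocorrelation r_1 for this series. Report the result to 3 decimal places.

Mean ȳ = (2 + 0 − 2 − 10 − 6 − 2)/6 = -3.0000
Σ(y_t−ȳ)(y_{t+1}−ȳ) = (15.0000) + (3.0000) + (-7.0000) + (21.0000) + (-3.0000) = 29.0000
Denominator Σ(y_t−ȳ)² = 94.0000
r_1 = 29.0000 / 94.0000 = 0.309

0.309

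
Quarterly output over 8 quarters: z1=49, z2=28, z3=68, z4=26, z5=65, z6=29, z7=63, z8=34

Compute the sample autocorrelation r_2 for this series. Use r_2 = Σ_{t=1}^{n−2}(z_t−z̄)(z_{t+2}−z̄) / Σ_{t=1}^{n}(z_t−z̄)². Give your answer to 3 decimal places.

0.746

Mean z̄ = (49 + 28 + 68 + 26 + 65 + 29 + 63 + 34)/8 = 45.2500
Deviations from mean: 3.7500, -17.2500, 22.7500, -19.2500, 19.7500, -16.2500, 17.7500, -11.2500
Σ(z_t−z̄)(z_{t+2}−z̄) = (85.3125) + (332.0625) + (449.3125) + (312.8125) + (350.5625) + (182.8125) = 1712.8750
Denominator Σ(z_t−z̄)² = 2295.5000
r_2 = 1712.8750 / 2295.5000 = 0.746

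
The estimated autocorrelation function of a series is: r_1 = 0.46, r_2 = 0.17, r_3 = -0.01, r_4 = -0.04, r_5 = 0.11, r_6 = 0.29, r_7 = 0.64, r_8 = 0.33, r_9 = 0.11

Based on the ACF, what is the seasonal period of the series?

7

The largest autocorrelation is r_7 = 0.64; the remaining lags stay at or below 0.46. The elevated value at lag 1 (0.46), dropping to 0.17 at lag 2, reflects decaying short-term dependence rather than seasonality.
The dominant spike at lag 7 indicates a seasonal period of 7.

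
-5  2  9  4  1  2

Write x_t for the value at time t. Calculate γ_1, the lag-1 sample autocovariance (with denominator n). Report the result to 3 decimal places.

1.773

Mean x̄ = (-5 + 2 + 9 + 4 + 1 + 2)/6 = 2.1667
Deviations: -7.1667, -0.1667, 6.8333, 1.8333, -1.1667, -0.1667
Σ_{t=1}^{5}(x_t−x̄)(x_{t+1}−x̄) = 10.6389
γ_1 = 10.6389 / 6 = 1.773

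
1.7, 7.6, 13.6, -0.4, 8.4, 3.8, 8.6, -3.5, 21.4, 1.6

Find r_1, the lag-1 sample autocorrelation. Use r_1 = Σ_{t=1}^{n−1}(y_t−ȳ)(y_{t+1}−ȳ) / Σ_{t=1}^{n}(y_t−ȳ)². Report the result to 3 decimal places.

Mean ȳ = (1.7 + 7.6 + 13.6 − 0.4 + 8.4 + 3.8 + 8.6 − 3.5 + 21.4 + 1.6)/10 = 6.2800
Numerator Σ_{t=1}^{9}(y_t−ȳ)(y_{t+1}−ȳ) = -311.7784
Denominator Σ(y_t−ȳ)² = 483.1160
r_1 = -311.7784 / 483.1160 = -0.645

-0.645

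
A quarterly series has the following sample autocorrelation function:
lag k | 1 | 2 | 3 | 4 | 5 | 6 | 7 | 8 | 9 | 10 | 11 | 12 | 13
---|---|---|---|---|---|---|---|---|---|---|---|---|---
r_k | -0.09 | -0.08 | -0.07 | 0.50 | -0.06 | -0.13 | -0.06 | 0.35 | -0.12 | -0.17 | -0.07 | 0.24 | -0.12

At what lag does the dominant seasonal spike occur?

4

The largest autocorrelation is r_4 = 0.50, with weaker echoes at lags 8 (0.35) and 12 (0.24); the remaining lags stay at or below -0.06.
The dominant spike at lag 4 indicates a seasonal period of 4.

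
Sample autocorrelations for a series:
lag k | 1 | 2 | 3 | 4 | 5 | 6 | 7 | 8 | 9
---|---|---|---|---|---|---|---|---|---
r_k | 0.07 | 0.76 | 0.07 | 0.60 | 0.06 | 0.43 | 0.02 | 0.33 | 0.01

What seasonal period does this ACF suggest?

The largest autocorrelation is r_2 = 0.76, with weaker echoes at lags 4 (0.60), 6 (0.43) and 8 (0.33); the remaining lags stay at or below 0.07.
The dominant spike at lag 2 indicates a seasonal period of 2.

2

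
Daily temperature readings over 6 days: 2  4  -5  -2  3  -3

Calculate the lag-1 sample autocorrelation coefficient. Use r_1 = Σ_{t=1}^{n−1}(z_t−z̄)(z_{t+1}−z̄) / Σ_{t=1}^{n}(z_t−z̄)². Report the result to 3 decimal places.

Mean z̄ = (2 + 4 − 5 − 2 + 3 − 3)/6 = -0.1667
Numerator Σ_{t=1}^{5}(z_t−z̄)(z_{t+1}−z̄) = -17.0278
Denominator Σ(z_t−z̄)² = 66.8333
r_1 = -17.0278 / 66.8333 = -0.255

-0.255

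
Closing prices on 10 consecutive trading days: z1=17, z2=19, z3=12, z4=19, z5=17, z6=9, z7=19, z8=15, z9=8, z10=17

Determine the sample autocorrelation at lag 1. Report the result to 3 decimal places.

-0.375

Mean z̄ = (17 + 19 + 12 + 19 + 17 + 9 + 19 + 15 + 8 + 17)/10 = 15.2000
Numerator Σ_{t=1}^{9}(z_t−z̄)(z_{t+1}−z̄) = -57.6400
Denominator Σ(z_t−z̄)² = 153.6000
r_1 = -57.6400 / 153.6000 = -0.375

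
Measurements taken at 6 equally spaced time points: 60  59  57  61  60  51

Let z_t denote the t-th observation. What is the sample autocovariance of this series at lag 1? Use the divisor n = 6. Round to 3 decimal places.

Mean z̄ = (60 + 59 + 57 + 61 + 60 + 51)/6 = 58.0000
Deviations: 2.0000, 1.0000, -1.0000, 3.0000, 2.0000, -7.0000
Σ_{t=1}^{5}(z_t−z̄)(z_{t+1}−z̄) = -10.0000
γ_1 = -10.0000 / 6 = -1.667

-1.667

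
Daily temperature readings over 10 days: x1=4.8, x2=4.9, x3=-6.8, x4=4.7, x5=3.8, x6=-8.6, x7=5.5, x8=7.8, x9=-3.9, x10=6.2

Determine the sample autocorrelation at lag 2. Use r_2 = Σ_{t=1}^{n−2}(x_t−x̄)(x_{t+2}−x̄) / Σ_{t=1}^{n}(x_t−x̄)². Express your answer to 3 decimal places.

-0.361

Mean x̄ = (4.8 + 4.9 − 6.8 + 4.7 + 3.8 − 8.6 + 5.5 + 7.8 − 3.9 + 6.2)/10 = 1.8400
Numerator Σ_{t=1}^{8}(x_t−x̄)(x_{t+2}−x̄) = -113.6872
Denominator Σ(x_t−x̄)² = 314.6640
r_2 = -113.6872 / 314.6640 = -0.361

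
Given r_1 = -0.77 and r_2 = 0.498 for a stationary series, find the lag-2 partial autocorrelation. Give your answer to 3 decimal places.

φ_{22} = (r_2 − r_1²) / (1 − r_1²)
r_1² = (-0.77)² = 0.5929
Numerator = 0.498 − 0.5929 = -0.0949; denominator = 1 − 0.5929 = 0.4071
φ_{22} = -0.0949 / 0.4071 = -0.233

-0.233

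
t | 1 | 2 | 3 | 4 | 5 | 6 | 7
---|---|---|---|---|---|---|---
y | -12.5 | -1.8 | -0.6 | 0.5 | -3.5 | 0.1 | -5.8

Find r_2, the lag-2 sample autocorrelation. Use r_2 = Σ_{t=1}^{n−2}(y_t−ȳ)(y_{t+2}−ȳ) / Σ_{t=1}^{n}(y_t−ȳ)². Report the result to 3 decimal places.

-0.046

Mean ȳ = (-12.5 − 1.8 − 0.6 + 0.5 − 3.5 + 0.1 − 5.8)/7 = -3.3714
Deviations from mean: -9.1286, 1.5714, 2.7714, 3.8714, -0.1286, 3.4714, -2.4286
Σ(y_t−ȳ)(y_{t+2}−ȳ) = (-25.2992) + (6.0837) + (-0.3563) + (13.4394) + (0.3122) = -5.8202
Denominator Σ(y_t−ȳ)² = 126.4343
r_2 = -5.8202 / 126.4343 = -0.046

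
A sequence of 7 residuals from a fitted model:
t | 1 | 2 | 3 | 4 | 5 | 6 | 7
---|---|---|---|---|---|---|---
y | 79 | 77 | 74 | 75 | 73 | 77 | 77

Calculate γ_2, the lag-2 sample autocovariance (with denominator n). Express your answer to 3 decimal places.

-0.714

Mean ȳ = (79 + 77 + 74 + 75 + 73 + 77 + 77)/7 = 76.0000
Deviations: 3.0000, 1.0000, -2.0000, -1.0000, -3.0000, 1.0000, 1.0000
Σ_{t=1}^{5}(y_t−ȳ)(y_{t+2}−ȳ) = -5.0000
γ_2 = -5.0000 / 7 = -0.714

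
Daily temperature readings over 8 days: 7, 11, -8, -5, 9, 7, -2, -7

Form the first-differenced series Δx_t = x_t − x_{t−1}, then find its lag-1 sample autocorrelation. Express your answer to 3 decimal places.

First differences Δx: 4, -19, 3, 14, -2, -9, -5
Mean of differences = -2.0000
Numerator Σ(Δx_t−Δx̄)(Δx_{t+1}−Δx̄) = -86.0000
Denominator Σ(Δx_t−Δx̄)² = 664.0000
r_1(Δx) = -86.0000 / 664.0000 = -0.130

-0.130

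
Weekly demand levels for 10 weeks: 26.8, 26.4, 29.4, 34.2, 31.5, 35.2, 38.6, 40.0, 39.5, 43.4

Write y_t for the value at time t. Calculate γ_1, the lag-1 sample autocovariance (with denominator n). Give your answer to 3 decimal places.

20.143

Mean ȳ = (26.8 + 26.4 + 29.4 + 34.2 + 31.5 + 35.2 + 38.6 + 40.0 + 39.5 + 43.4)/10 = 34.5000
Σ_{t=1}^{9}(y_t−ȳ)(y_{t+1}−ȳ) = 201.4300
γ_1 = 201.4300 / 10 = 20.143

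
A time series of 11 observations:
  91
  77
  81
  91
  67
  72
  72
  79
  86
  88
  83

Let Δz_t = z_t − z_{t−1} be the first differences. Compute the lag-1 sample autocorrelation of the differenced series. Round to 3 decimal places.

-0.305

First differences Δz: -14, 4, 10, -24, 5, 0, 7, 7, 2, -5
Mean of differences = -0.8000
Numerator Σ(Δz_t−Δz̄)(Δz_{t+1}−Δz̄) = -314.8400
Denominator Σ(Δz_t−Δz̄)² = 1033.6000
r_1(Δz) = -314.8400 / 1033.6000 = -0.305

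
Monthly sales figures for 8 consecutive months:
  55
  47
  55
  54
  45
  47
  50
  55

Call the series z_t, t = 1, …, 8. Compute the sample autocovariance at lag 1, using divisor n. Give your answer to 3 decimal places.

Mean z̄ = (55 + 47 + 55 + 54 + 45 + 47 + 50 + 55)/8 = 51.0000
Σ_{t=1}^{7}(z_t−z̄)(z_{t+1}−z̄) = -14.0000
γ_1 = -14.0000 / 8 = -1.750

-1.750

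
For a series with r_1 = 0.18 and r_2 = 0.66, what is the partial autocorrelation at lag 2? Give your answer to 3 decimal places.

φ_{22} = (r_2 − r_1²) / (1 − r_1²)
r_1² = (0.18)² = 0.0324
Numerator = 0.66 − 0.0324 = 0.6276; denominator = 1 − 0.0324 = 0.9676
φ_{22} = 0.6276 / 0.9676 = 0.649

0.649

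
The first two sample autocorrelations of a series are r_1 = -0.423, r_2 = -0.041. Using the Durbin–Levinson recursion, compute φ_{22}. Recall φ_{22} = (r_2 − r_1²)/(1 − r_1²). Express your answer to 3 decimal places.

φ_{22} = (r_2 − r_1²) / (1 − r_1²)
r_1² = (-0.423)² = 0.178929
Numerator = -0.041 − 0.1789 = -0.2199; denominator = 1 − 0.1789 = 0.8211
φ_{22} = -0.2199 / 0.8211 = -0.268

-0.268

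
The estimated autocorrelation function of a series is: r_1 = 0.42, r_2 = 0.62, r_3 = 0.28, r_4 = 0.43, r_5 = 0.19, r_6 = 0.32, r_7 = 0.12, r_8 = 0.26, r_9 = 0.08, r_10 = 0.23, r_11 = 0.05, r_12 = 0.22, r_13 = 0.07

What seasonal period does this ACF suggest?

2

The largest autocorrelation is r_2 = 0.62, with a weaker echo at lag 4 (0.43); the remaining lags stay at or below 0.42.
The dominant spike at lag 2 indicates a seasonal period of 2.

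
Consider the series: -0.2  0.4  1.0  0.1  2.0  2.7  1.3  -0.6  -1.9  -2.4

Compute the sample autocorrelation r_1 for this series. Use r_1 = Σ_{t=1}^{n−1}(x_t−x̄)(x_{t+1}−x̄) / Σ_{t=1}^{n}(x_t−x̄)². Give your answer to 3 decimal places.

0.565

Mean x̄ = (-0.2 + 0.4 + 1.0 + 0.1 + 2.0 + 2.7 + 1.3 − 0.6 − 1.9 − 2.4)/10 = 0.2400
Numerator Σ_{t=1}^{9}(x_t−x̄)(x_{t+1}−x̄) = 13.1924
Denominator Σ(x_t−x̄)² = 23.3440
r_1 = 13.1924 / 23.3440 = 0.565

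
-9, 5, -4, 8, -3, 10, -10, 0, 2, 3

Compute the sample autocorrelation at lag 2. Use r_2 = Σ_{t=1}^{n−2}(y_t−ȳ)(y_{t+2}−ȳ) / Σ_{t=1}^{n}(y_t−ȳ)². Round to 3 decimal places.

Mean ȳ = (-9 + 5 − 4 + 8 − 3 + 10 − 10 + 0 + 2 + 3)/10 = 0.2000
Numerator Σ_{t=1}^{8}(y_t−ȳ)(y_{t+2}−ȳ) = 177.7200
Denominator Σ(y_t−ȳ)² = 407.6000
r_2 = 177.7200 / 407.6000 = 0.436

0.436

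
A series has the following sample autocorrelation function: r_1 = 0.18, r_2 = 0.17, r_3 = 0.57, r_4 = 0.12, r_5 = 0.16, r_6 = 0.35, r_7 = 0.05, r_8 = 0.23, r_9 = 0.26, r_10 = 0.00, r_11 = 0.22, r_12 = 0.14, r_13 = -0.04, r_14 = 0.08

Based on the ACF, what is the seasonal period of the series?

The largest autocorrelation is r_3 = 0.57, with weaker echoes at lags 6 (0.35) and 9 (0.26); the remaining lags stay at or below 0.23.
The dominant spike at lag 3 indicates a seasonal period of 3.

3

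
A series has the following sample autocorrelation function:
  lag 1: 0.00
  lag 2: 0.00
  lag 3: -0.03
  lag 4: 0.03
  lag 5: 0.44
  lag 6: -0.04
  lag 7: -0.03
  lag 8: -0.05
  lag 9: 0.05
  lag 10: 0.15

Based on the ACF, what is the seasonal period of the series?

5

The largest autocorrelation is r_5 = 0.44, with a weaker echo at lag 10 (0.15); the remaining lags stay at or below 0.05.
The dominant spike at lag 5 indicates a seasonal period of 5.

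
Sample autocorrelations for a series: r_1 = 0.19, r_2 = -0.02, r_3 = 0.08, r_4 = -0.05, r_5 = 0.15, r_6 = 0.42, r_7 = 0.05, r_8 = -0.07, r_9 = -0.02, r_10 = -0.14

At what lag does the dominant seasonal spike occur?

The largest autocorrelation is r_6 = 0.42; the remaining lags stay at or below 0.19.
The dominant spike at lag 6 indicates a seasonal period of 6.

6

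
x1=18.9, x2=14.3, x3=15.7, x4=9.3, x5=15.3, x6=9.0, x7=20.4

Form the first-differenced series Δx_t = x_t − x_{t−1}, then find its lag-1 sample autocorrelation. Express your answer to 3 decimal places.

First differences Δx: -4.6, 1.4, -6.4, 6.0, -6.3, 11.4
Mean of differences = 0.2500
Numerator Σ(Δx_t−Δx̄)(Δx_{t+1}−Δx̄) = -162.1575
Denominator Σ(Δx_t−Δx̄)² = 269.3550
r_1(Δx) = -162.1575 / 269.3550 = -0.602

-0.602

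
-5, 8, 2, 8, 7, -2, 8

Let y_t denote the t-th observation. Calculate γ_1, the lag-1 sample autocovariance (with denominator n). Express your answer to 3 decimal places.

Mean ȳ = (-5 + 8 + 2 + 8 + 7 − 2 + 8)/7 = 3.7143
Σ_{t=1}^{6}(y_t−ȳ)(y_{t+1}−ȳ) = -81.2245
γ_1 = -81.2245 / 7 = -11.603

-11.603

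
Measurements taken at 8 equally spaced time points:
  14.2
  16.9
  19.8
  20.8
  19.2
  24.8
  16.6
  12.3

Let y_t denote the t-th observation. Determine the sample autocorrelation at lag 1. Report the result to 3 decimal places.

Mean ȳ = (14.2 + 16.9 + 19.8 + 20.8 + 19.2 + 24.8 + 16.6 + 12.3)/8 = 18.0750
Deviations from mean: -3.8750, -1.1750, 1.7250, 2.7250, 1.1250, 6.7250, -1.4750, -5.7750
Numerator Σ_{t=1}^{7}(y_t−ȳ)(y_{t+1}−ȳ) = 16.4569
Denominator Σ(y_t−ȳ)² = 108.8150
r_1 = 16.4569 / 108.8150 = 0.151

0.151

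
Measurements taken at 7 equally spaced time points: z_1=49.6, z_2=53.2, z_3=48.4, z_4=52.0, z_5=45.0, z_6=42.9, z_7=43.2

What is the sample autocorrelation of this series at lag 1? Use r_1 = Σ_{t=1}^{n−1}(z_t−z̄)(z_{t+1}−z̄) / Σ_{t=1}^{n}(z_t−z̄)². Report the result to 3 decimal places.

Mean z̄ = (49.6 + 53.2 + 48.4 + 52.0 + 45.0 + 42.9 + 43.2)/7 = 47.7571
Deviations from mean: 1.8429, 5.4429, 0.6429, 4.2429, -2.7571, -4.8571, -4.5571
Σ(z_t−z̄)(z_{t+1}−z̄) = (10.0304) + (3.4990) + (2.7276) + (-11.6982) + (13.3918) + (22.1347) = 40.0853
Denominator Σ(z_t−z̄)² = 103.3971
r_1 = 40.0853 / 103.3971 = 0.388

0.388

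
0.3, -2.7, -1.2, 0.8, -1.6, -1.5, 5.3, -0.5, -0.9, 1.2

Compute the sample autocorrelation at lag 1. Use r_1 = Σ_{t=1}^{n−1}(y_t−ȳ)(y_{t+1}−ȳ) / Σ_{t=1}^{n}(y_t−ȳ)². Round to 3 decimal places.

Mean ȳ = (0.3 − 2.7 − 1.2 + 0.8 − 1.6 − 1.5 + 5.3 − 0.5 − 0.9 + 1.2)/10 = -0.0800
Numerator Σ_{t=1}^{9}(y_t−ȳ)(y_{t+1}−ȳ) = -8.8304
Denominator Σ(y_t−ȳ)² = 44.7960
r_1 = -8.8304 / 44.7960 = -0.197

-0.197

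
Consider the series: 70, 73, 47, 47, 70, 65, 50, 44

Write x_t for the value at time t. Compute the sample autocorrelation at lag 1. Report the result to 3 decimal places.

Mean x̄ = (70 + 73 + 47 + 47 + 70 + 65 + 50 + 44)/8 = 58.2500
Deviations from mean: 11.7500, 14.7500, -11.2500, -11.2500, 11.7500, 6.7500, -8.2500, -14.2500
Numerator Σ_{t=1}^{7}(x_t−x̄)(x_{t+1}−x̄) = 142.9375
Denominator Σ(x_t−x̄)² = 1063.5000
r_1 = 142.9375 / 1063.5000 = 0.134

0.134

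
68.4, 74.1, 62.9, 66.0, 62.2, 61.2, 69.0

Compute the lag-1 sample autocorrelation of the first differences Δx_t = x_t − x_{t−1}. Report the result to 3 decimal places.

First differences Δx: 5.7, -11.2, 3.1, -3.8, -1.0, 7.8
Mean of differences = 0.1000
Numerator Σ(Δx_t−Δx̄)(Δx_{t+1}−Δx̄) = -113.0600
Denominator Σ(Δx_t−Δx̄)² = 243.7600
r_1(Δx) = -113.0600 / 243.7600 = -0.464

-0.464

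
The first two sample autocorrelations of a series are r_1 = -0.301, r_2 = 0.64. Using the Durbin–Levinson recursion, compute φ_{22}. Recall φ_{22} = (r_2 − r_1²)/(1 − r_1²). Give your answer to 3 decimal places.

0.604

φ_{22} = (r_2 − r_1²) / (1 − r_1²)
r_1² = (-0.301)² = 0.090601
Numerator = 0.64 − 0.0906 = 0.5494; denominator = 1 − 0.0906 = 0.9094
φ_{22} = 0.5494 / 0.9094 = 0.604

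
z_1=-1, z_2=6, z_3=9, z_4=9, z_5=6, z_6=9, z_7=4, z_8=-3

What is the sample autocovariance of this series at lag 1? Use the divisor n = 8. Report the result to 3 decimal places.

3.451

Mean z̄ = (-1 + 6 + 9 + 9 + 6 + 9 + 4 − 3)/8 = 4.8750
Σ_{t=1}^{7}(z_t−z̄)(z_{t+1}−z̄) = 27.6094
γ_1 = 27.6094 / 8 = 3.451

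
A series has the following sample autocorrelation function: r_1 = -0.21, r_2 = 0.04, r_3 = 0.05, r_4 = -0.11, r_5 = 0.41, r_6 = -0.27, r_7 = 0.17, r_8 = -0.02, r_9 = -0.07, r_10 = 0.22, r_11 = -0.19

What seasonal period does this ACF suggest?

The largest autocorrelation is r_5 = 0.41, with a weaker echo at lag 10 (0.22); the remaining lags stay at or below 0.17.
The dominant spike at lag 5 indicates a seasonal period of 5.

5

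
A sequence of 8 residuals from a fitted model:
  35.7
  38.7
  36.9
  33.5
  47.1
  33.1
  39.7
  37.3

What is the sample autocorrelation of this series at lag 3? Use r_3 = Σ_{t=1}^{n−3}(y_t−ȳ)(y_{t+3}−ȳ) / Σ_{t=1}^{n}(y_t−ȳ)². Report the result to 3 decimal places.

0.066

Mean ȳ = (35.7 + 38.7 + 36.9 + 33.5 + 47.1 + 33.1 + 39.7 + 37.3)/8 = 37.7500
Deviations from mean: -2.0500, 0.9500, -0.8500, -4.2500, 9.3500, -4.6500, 1.9500, -0.4500
Numerator Σ_{t=1}^{5}(y_t−ȳ)(y_{t+3}−ȳ) = 9.0525
Denominator Σ(y_t−ȳ)² = 136.9400
r_3 = 9.0525 / 136.9400 = 0.066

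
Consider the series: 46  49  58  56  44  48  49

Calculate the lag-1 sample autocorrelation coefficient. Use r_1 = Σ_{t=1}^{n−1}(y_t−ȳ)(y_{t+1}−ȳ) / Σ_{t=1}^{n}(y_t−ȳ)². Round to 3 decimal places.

Mean ȳ = (46 + 49 + 58 + 56 + 44 + 48 + 49)/7 = 50.0000
Deviations from mean: -4.0000, -1.0000, 8.0000, 6.0000, -6.0000, -2.0000, -1.0000
Σ(y_t−ȳ)(y_{t+1}−ȳ) = (4.0000) + (-8.0000) + (48.0000) + (-36.0000) + (12.0000) + (2.0000) = 22.0000
Denominator Σ(y_t−ȳ)² = 158.0000
r_1 = 22.0000 / 158.0000 = 0.139

0.139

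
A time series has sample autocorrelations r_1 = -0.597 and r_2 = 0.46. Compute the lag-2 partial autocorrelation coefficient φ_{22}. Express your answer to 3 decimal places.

φ_{22} = (r_2 − r_1²) / (1 − r_1²)
r_1² = (-0.597)² = 0.356409
Numerator = 0.46 − 0.3564 = 0.1036; denominator = 1 − 0.3564 = 0.6436
φ_{22} = 0.1036 / 0.6436 = 0.161

0.161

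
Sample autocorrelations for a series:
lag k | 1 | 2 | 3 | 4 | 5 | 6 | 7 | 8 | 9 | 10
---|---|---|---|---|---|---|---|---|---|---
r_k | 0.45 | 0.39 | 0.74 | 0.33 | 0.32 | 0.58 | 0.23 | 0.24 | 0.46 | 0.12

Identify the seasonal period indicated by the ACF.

The largest autocorrelation is r_3 = 0.74, with weaker echoes at lags 6 (0.58) and 9 (0.46); the remaining lags stay at or below 0.45. The elevated value at lag 1 (0.45), dropping to 0.39 at lag 2, reflects decaying short-term dependence rather than seasonality.
The dominant spike at lag 3 indicates a seasonal period of 3.

3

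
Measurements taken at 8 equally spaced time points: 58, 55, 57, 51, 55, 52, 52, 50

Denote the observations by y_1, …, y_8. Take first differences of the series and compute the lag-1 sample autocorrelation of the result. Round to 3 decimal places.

First differences Δy: -3, 2, -6, 4, -3, 0, -2
Mean of differences = -1.1429
Numerator Σ(Δy_t−Δȳ)(Δy_{t+1}−Δȳ) = -58.7347
Denominator Σ(Δy_t−Δȳ)² = 68.8571
r_1(Δy) = -58.7347 / 68.8571 = -0.853

-0.853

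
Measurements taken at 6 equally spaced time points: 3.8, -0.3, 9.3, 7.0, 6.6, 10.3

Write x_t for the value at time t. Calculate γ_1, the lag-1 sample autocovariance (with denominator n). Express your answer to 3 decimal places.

-0.050

Mean x̄ = (3.8 − 0.3 + 9.3 + 7.0 + 6.6 + 10.3)/6 = 6.1167
Σ_{t=1}^{5}(x_t−x̄)(x_{t+1}−x̄) = -0.3003
γ_1 = -0.3003 / 6 = -0.050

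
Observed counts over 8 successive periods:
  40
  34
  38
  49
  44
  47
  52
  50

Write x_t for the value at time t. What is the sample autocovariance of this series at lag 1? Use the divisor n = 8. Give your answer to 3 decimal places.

Mean x̄ = (40 + 34 + 38 + 49 + 44 + 47 + 52 + 50)/8 = 44.2500
Deviations: -4.2500, -10.2500, -6.2500, 4.7500, -0.2500, 2.7500, 7.7500, 5.7500
Σ_{t=1}^{7}(x_t−x̄)(x_{t+1}−x̄) = 141.9375
γ_1 = 141.9375 / 8 = 17.742

17.742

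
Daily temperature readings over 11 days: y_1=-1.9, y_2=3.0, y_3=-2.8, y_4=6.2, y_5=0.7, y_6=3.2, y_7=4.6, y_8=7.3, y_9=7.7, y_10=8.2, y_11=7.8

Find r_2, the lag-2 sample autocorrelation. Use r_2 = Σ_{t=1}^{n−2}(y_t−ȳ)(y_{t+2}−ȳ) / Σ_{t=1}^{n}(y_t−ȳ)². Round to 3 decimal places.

0.541

Mean ȳ = (-1.9 + 3.0 − 2.8 + 6.2 + 0.7 + 3.2 + 4.6 + 7.3 + 7.7 + 8.2 + 7.8)/11 = 4.0000
Numerator Σ_{t=1}^{9}(y_t−ȳ)(y_{t+2}−ȳ) = 84.1200
Denominator Σ(y_t−ȳ)² = 155.4400
r_2 = 84.1200 / 155.4400 = 0.541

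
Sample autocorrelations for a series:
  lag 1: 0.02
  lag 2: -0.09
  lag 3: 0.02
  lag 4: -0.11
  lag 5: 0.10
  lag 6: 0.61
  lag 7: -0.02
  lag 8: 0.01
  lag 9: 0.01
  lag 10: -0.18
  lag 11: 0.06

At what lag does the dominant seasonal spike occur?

6

The largest autocorrelation is r_6 = 0.61; the remaining lags stay at or below 0.10.
The dominant spike at lag 6 indicates a seasonal period of 6.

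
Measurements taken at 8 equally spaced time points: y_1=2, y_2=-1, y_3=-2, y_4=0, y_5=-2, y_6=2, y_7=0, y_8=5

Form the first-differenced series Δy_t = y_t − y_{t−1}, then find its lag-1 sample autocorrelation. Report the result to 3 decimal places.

-0.480

First differences Δy: -3, -1, 2, -2, 4, -2, 5
Mean of differences = 0.4286
Numerator Σ(Δy_t−Δȳ)(Δy_{t+1}−Δȳ) = -29.6122
Denominator Σ(Δy_t−Δȳ)² = 61.7143
r_1(Δy) = -29.6122 / 61.7143 = -0.480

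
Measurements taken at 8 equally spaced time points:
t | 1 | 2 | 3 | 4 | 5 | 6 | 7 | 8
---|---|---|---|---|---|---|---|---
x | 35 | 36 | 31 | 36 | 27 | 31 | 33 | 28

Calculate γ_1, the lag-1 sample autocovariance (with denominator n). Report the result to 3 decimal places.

Mean x̄ = (35 + 36 + 31 + 36 + 27 + 31 + 33 + 28)/8 = 32.1250
Deviations: 2.8750, 3.8750, -1.1250, 3.8750, -5.1250, -1.1250, 0.8750, -4.1250
Σ_{t=1}^{7}(x_t−x̄)(x_{t+1}−x̄) = -16.2656
γ_1 = -16.2656 / 8 = -2.033

-2.033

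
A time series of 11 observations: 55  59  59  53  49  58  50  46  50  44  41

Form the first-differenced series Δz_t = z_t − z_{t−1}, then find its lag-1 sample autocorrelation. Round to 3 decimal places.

First differences Δz: 4, 0, -6, -4, 9, -8, -4, 4, -6, -3
Mean of differences = -1.4000
Numerator Σ(Δz_t−Δz̄)(Δz_{t+1}−Δz̄) = -96.9600
Denominator Σ(Δz_t−Δz̄)² = 270.4000
r_1(Δz) = -96.9600 / 270.4000 = -0.359

-0.359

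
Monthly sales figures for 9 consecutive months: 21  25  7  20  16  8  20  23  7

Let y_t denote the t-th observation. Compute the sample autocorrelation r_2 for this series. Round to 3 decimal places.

-0.316

Mean ȳ = (21 + 25 + 7 + 20 + 16 + 8 + 20 + 23 + 7)/9 = 16.3333
Σ(y_t−ȳ)(y_{t+2}−ȳ) = (-43.5556) + (31.7778) + (3.1111) + (-30.5556) + (-1.2222) + (-55.5556) + (-34.2222) = -130.2222
Denominator Σ(y_t−ȳ)² = 412.0000
r_2 = -130.2222 / 412.0000 = -0.316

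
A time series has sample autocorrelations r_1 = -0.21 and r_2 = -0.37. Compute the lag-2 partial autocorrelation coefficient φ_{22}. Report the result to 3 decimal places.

φ_{22} = (r_2 − r_1²) / (1 − r_1²)
r_1² = (-0.21)² = 0.0441
Numerator = -0.37 − 0.0441 = -0.4141; denominator = 1 − 0.0441 = 0.9559
φ_{22} = -0.4141 / 0.9559 = -0.433

-0.433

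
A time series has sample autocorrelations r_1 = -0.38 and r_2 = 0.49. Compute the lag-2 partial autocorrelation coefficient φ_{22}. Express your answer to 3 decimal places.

φ_{22} = (r_2 − r_1²) / (1 − r_1²)
r_1² = (-0.38)² = 0.1444
Numerator = 0.49 − 0.1444 = 0.3456; denominator = 1 − 0.1444 = 0.8556
φ_{22} = 0.3456 / 0.8556 = 0.404

0.404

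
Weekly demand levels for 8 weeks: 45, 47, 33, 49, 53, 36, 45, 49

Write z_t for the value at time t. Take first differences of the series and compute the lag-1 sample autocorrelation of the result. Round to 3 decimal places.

First differences Δz: 2, -14, 16, 4, -17, 9, 4
Mean of differences = 0.5714
Numerator Σ(Δz_t−Δz̄)(Δz_{t+1}−Δz̄) = -372.1837
Denominator Σ(Δz_t−Δz̄)² = 855.7143
r_1(Δz) = -372.1837 / 855.7143 = -0.435

-0.435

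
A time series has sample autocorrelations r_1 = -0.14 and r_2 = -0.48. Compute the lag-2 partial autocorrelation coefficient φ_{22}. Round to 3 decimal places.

φ_{22} = (r_2 − r_1²) / (1 − r_1²)
r_1² = (-0.14)² = 0.0196
Numerator = -0.48 − 0.0196 = -0.4996; denominator = 1 − 0.0196 = 0.9804
φ_{22} = -0.4996 / 0.9804 = -0.510

-0.510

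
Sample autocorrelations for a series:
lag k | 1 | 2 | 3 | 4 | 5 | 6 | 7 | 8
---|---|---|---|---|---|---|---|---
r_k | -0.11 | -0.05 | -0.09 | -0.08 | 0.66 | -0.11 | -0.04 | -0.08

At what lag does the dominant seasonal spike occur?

The largest autocorrelation is r_5 = 0.66; the remaining lags stay at or below -0.04.
The dominant spike at lag 5 indicates a seasonal period of 5.

5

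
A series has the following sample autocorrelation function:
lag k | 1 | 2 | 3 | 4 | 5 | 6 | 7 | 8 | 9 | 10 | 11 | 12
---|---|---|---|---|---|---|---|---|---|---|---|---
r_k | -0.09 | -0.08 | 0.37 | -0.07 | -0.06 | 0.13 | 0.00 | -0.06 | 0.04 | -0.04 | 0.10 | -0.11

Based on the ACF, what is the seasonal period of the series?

The largest autocorrelation is r_3 = 0.37; the remaining lags stay at or below 0.13.
The dominant spike at lag 3 indicates a seasonal period of 3.

3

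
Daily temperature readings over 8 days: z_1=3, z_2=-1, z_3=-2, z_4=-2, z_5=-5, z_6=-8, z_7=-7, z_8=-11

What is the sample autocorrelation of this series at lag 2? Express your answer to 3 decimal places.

0.290

Mean z̄ = (3 − 1 − 2 − 2 − 5 − 8 − 7 − 11)/8 = -4.1250
Deviations from mean: 7.1250, 3.1250, 2.1250, 2.1250, -0.8750, -3.8750, -2.8750, -6.8750
Σ(z_t−z̄)(z_{t+2}−z̄) = (15.1406) + (6.6406) + (-1.8594) + (-8.2344) + (2.5156) + (26.6406) = 40.8438
Denominator Σ(z_t−z̄)² = 140.8750
r_2 = 40.8438 / 140.8750 = 0.290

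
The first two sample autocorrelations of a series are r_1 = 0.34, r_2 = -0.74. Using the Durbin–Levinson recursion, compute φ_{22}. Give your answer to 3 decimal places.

φ_{22} = (r_2 − r_1²) / (1 − r_1²)
r_1² = (0.34)² = 0.1156
Numerator = -0.74 − 0.1156 = -0.8556; denominator = 1 − 0.1156 = 0.8844
φ_{22} = -0.8556 / 0.8844 = -0.967

-0.967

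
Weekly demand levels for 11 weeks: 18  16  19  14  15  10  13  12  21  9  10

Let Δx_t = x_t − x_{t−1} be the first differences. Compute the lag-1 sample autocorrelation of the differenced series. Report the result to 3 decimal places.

-0.628

First differences Δx: -2, 3, -5, 1, -5, 3, -1, 9, -12, 1
Mean of differences = -0.8000
Numerator Σ(Δx_t−Δx̄)(Δx_{t+1}−Δx̄) = -184.2400
Denominator Σ(Δx_t−Δx̄)² = 293.6000
r_1(Δx) = -184.2400 / 293.6000 = -0.628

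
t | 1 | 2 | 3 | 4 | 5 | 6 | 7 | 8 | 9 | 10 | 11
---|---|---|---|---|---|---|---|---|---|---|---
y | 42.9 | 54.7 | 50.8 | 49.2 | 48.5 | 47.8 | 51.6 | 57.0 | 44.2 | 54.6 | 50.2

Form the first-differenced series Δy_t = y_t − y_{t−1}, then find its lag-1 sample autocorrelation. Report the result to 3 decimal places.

First differences Δy: 11.8, -3.9, -1.6, -0.7, -0.7, 3.8, 5.4, -12.8, 10.4, -4.4
Mean of differences = 0.7300
Numerator Σ(Δy_t−Δȳ)(Δy_{t+1}−Δȳ) = -268.7699
Denominator Σ(Δy_t−Δȳ)² = 487.6210
r_1(Δy) = -268.7699 / 487.6210 = -0.551

-0.551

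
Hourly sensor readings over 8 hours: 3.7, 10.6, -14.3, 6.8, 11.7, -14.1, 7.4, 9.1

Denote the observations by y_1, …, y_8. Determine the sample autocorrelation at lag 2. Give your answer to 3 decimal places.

-0.344

Mean ȳ = (3.7 + 10.6 − 14.3 + 6.8 + 11.7 − 14.1 + 7.4 + 9.1)/8 = 2.6125
Deviations from mean: 1.0875, 7.9875, -16.9125, 4.1875, 9.0875, -16.7125, 4.7875, 6.4875
Σ(y_t−ȳ)(y_{t+2}−ȳ) = (-18.3923) + (33.4477) + (-153.6923) + (-69.9836) + (43.5064) + (-108.4223) = -273.5366
Denominator Σ(y_t−ȳ)² = 795.4488
r_2 = -273.5366 / 795.4488 = -0.344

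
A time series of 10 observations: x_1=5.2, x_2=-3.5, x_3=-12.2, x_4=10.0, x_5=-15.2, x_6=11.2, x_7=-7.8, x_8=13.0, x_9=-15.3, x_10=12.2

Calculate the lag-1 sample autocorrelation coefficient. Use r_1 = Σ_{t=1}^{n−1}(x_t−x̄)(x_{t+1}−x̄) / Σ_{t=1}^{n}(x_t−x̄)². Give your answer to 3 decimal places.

Mean x̄ = (5.2 − 3.5 − 12.2 + 10.0 − 15.2 + 11.2 − 7.8 + 13.0 − 15.3 + 12.2)/10 = -0.2400
Numerator Σ_{t=1}^{9}(x_t−x̄)(x_{t+1}−x̄) = -998.8696
Denominator Σ(x_t−x̄)² = 1256.8040
r_1 = -998.8696 / 1256.8040 = -0.795

-0.795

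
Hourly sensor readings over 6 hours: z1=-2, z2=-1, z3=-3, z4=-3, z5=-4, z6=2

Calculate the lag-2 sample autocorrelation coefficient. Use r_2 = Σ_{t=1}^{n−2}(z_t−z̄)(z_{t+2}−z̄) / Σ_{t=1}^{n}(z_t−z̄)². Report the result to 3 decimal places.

-0.119

Mean z̄ = (-2 − 1 − 3 − 3 − 4 + 2)/6 = -1.8333
Deviations from mean: -0.1667, 0.8333, -1.1667, -1.1667, -2.1667, 3.8333
Σ(z_t−z̄)(z_{t+2}−z̄) = (0.1944) + (-0.9722) + (2.5278) + (-4.4722) = -2.7222
Denominator Σ(z_t−z̄)² = 22.8333
r_2 = -2.7222 / 22.8333 = -0.119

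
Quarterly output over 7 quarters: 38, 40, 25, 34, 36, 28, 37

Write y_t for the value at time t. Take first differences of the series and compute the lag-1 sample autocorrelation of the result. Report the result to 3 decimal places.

First differences Δy: 2, -15, 9, 2, -8, 9
Mean of differences = -0.1667
Numerator Σ(Δy_t−Δȳ)(Δy_{t+1}−Δȳ) = -237.0278
Denominator Σ(Δy_t−Δȳ)² = 458.8333
r_1(Δy) = -237.0278 / 458.8333 = -0.517

-0.517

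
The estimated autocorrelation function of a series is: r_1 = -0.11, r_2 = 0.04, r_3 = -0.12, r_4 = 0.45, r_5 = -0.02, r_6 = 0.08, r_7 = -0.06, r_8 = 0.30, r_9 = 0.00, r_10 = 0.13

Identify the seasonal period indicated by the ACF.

The largest autocorrelation is r_4 = 0.45, with a weaker echo at lag 8 (0.30); the remaining lags stay at or below 0.13.
The dominant spike at lag 4 indicates a seasonal period of 4.

4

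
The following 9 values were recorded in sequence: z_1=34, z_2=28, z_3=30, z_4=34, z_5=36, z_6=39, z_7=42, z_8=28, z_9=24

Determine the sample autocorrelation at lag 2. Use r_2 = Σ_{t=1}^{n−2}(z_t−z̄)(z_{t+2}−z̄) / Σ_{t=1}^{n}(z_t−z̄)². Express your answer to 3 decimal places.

-0.342

Mean z̄ = (34 + 28 + 30 + 34 + 36 + 39 + 42 + 28 + 24)/9 = 32.7778
Numerator Σ_{t=1}^{7}(z_t−z̄)(z_{t+2}−z̄) = -91.5432
Denominator Σ(z_t−z̄)² = 267.5556
r_2 = -91.5432 / 267.5556 = -0.342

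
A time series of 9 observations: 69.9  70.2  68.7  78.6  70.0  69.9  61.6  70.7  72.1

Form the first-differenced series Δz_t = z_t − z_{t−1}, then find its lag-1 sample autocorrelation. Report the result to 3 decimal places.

First differences Δz: 0.3, -1.5, 9.9, -8.6, -0.1, -8.3, 9.1, 1.4
Mean of differences = 0.2750
Numerator Σ(Δz_t−Δz̄)(Δz_{t+1}−Δz̄) = -161.7531
Denominator Σ(Δz_t−Δz̄)² = 327.3750
r_1(Δz) = -161.7531 / 327.3750 = -0.494

-0.494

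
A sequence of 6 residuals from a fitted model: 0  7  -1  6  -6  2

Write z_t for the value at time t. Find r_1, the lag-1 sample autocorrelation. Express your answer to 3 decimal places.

-0.614

Mean z̄ = (0 + 7 − 1 + 6 − 6 + 2)/6 = 1.3333
Deviations from mean: -1.3333, 5.6667, -2.3333, 4.6667, -7.3333, 0.6667
Σ(z_t−z̄)(z_{t+1}−z̄) = (-7.5556) + (-13.2222) + (-10.8889) + (-34.2222) + (-4.8889) = -70.7778
Denominator Σ(z_t−z̄)² = 115.3333
r_1 = -70.7778 / 115.3333 = -0.614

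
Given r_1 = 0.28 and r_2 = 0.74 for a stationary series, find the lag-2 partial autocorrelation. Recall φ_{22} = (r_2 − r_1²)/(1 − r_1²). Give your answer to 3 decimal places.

0.718

φ_{22} = (r_2 − r_1²) / (1 − r_1²)
r_1² = (0.28)² = 0.0784
Numerator = 0.74 − 0.0784 = 0.6616; denominator = 1 − 0.0784 = 0.9216
φ_{22} = 0.6616 / 0.9216 = 0.718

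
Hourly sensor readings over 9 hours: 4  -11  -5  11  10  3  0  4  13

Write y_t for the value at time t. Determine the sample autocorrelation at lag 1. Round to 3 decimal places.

Mean ȳ = (4 − 11 − 5 + 11 + 10 + 3 + 0 + 4 + 13)/9 = 3.2222
Numerator Σ_{t=1}^{8}(y_t−ȳ)(y_{t+1}−ȳ) = 98.9506
Denominator Σ(y_t−ȳ)² = 483.5556
r_1 = 98.9506 / 483.5556 = 0.205

0.205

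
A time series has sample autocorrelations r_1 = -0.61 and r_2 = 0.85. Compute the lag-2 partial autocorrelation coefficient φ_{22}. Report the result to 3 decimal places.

φ_{22} = (r_2 − r_1²) / (1 − r_1²)
r_1² = (-0.61)² = 0.3721
Numerator = 0.85 − 0.3721 = 0.4779; denominator = 1 − 0.3721 = 0.6279
φ_{22} = 0.4779 / 0.6279 = 0.761

0.761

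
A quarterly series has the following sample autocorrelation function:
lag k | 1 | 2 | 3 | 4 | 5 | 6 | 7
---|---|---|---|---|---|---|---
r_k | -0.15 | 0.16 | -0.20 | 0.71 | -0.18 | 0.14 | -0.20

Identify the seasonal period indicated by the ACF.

4

The largest autocorrelation is r_4 = 0.71; the remaining lags stay at or below 0.16.
The dominant spike at lag 4 indicates a seasonal period of 4.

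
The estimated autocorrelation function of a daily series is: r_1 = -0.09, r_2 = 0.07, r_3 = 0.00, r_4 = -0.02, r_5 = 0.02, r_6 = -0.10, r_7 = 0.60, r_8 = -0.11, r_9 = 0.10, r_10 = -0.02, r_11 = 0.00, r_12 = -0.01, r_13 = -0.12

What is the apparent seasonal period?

The largest autocorrelation is r_7 = 0.60; the remaining lags stay at or below 0.10.
The dominant spike at lag 7 indicates a seasonal period of 7.

7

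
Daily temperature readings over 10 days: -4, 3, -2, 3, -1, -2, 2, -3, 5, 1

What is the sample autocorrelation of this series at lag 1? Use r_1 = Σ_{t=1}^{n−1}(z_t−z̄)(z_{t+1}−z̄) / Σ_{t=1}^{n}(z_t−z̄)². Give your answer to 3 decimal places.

Mean z̄ = (-4 + 3 − 2 + 3 − 1 − 2 + 2 − 3 + 5 + 1)/10 = 0.2000
Numerator Σ_{t=1}^{9}(z_t−z̄)(z_{t+1}−z̄) = -46.0400
Denominator Σ(z_t−z̄)² = 81.6000
r_1 = -46.0400 / 81.6000 = -0.564

-0.564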